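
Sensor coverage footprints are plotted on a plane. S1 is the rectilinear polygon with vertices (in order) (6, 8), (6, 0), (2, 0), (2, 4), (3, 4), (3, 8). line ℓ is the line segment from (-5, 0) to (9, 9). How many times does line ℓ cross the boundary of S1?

The segment meets the boundary at (6,7.071), (3,5.143).

2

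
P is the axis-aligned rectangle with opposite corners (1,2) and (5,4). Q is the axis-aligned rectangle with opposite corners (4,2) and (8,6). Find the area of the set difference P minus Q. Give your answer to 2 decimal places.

6.00

|P∩Q|: x∈[4,5], y∈[2,4] → 1·2 = 2.
|P| = 8.
|P ∖ Q| = |P| − |P∩Q| = 8 − 2 = 6.00.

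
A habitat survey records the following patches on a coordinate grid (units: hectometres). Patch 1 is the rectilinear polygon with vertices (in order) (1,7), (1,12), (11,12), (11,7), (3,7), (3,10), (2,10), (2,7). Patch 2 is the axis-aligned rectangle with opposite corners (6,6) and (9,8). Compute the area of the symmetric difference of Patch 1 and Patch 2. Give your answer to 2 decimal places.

47.00

|Patch 1| = 47, |Patch 2| = 6, |Patch 1∩Patch 2| = 3.
|Patch 1 △ Patch 2| = |Patch 1| + |Patch 2| − 2·|Patch 1∩Patch 2| = 47 + 6 − 6 = 47.00.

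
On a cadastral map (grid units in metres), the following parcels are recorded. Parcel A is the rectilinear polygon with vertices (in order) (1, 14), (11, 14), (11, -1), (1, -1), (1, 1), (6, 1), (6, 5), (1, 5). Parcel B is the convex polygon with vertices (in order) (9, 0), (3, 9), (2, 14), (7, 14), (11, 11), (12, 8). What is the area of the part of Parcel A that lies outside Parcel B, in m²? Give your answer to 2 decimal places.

53.92

|Parcel A| = 130, |Parcel A∩Parcel B| = 76.0833.
|Parcel A ∖ Parcel B| = |Parcel A| − |Parcel A∩Parcel B| = 130 − 76.0833 = 53.92.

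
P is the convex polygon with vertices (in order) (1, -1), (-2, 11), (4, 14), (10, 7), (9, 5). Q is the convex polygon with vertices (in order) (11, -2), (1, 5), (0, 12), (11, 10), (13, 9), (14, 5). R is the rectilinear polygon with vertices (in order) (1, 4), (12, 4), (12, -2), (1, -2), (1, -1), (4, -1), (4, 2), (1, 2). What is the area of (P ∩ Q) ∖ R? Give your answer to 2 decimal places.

57.89

|P ∩ Q| = 62.8554.
|(P ∩ Q) ∩ R| = 4.9672.
|(P ∩ Q) ∖ R| = 62.8554 − 4.9672 = 57.89.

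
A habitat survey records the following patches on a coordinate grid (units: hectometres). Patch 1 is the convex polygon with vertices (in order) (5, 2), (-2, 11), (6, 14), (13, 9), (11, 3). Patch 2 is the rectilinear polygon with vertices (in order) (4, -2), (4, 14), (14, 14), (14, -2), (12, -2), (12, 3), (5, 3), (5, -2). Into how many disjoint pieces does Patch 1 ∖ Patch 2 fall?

2

Patch 1 ∖ Patch 2 splits into 2 disjoint pieces (area 29.8929, area 3).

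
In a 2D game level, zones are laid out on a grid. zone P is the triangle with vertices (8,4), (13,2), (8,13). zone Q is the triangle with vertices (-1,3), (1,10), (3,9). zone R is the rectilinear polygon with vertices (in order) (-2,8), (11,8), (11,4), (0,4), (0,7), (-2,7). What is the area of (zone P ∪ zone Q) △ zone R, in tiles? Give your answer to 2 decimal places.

46.14

|zone P ∪ zone Q| = 30.5.
|(zone P ∪ zone Q) ∩ zone R| = 15.1801.
|(zone P ∪ zone Q) △ zone R| = 30.5 + 46 − 30.3602 = 46.14.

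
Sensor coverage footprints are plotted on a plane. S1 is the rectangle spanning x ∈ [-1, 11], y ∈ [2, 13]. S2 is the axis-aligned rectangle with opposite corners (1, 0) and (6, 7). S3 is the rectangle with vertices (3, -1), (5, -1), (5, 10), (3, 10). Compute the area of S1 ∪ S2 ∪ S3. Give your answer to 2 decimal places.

By inclusion–exclusion:
Individual areas: |S1| = 132, |S2| = 35, |S3| = 22.
|S1∩S2|: x∈[1,6], y∈[2,7] → 5·5 = 25.
|S1∩S3|: x∈[3,5], y∈[2,10] → 2·8 = 16.
|S2∩S3|: x∈[3,5], y∈[0,7] → 2·7 = 14.
|S1∩S2∩S3| = 10.
|S1 ∪ S2 ∪ S3| = 189 − 55 + 10 = 144.00.

144.00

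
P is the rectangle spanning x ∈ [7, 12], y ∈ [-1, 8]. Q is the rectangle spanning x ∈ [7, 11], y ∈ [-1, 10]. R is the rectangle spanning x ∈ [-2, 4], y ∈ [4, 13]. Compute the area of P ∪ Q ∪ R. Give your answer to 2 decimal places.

107.00

By inclusion–exclusion:
Individual areas: |P| = 45, |Q| = 44, |R| = 54.
|P∩Q|: x∈[7,11], y∈[-1,8] → 4·9 = 36.
|P∩R| = 0 (no overlap).
|Q∩R| = 0 (no overlap).
|P∩Q∩R| = 0.
|P ∪ Q ∪ R| = 143 − 36 + 0 = 107.00.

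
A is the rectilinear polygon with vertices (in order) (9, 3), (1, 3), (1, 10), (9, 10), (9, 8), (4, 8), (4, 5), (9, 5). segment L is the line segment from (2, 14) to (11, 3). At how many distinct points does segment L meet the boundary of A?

2

The segment meets the boundary at (6.909,8), (5.273,10).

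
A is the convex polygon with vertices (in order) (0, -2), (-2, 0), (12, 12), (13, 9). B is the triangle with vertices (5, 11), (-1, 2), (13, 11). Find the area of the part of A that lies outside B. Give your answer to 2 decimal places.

45.08

|A| = 51, |A∩B| = 5.9181.
|A ∖ B| = |A| − |A∩B| = 51 − 5.9181 = 45.08.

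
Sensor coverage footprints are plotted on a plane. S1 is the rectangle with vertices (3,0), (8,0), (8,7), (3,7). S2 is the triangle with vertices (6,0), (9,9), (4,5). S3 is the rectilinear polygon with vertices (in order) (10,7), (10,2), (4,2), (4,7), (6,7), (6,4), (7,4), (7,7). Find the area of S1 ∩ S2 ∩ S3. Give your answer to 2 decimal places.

10.13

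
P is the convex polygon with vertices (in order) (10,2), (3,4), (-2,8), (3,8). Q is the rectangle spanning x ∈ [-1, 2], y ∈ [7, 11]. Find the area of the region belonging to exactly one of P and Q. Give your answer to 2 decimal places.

|P| = 24, |Q| = 12, |P∩Q| = 2.975.
|P △ Q| = |P| + |Q| − 2·|P∩Q| = 24 + 12 − 5.95 = 30.05.

30.05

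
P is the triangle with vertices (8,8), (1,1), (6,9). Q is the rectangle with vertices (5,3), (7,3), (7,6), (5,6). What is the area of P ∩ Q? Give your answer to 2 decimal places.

The intersection is the polygon with vertices (5,5), (5,6), (6,6).
By the shoelace formula its area is 0.50.

0.50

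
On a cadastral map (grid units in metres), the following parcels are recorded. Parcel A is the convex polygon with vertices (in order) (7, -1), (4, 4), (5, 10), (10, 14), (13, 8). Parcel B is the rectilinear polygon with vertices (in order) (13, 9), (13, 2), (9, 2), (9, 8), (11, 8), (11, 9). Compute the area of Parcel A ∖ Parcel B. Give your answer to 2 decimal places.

60.75

|Parcel A| = 74.5, |Parcel A∩Parcel B| = 13.75.
|Parcel A ∖ Parcel B| = |Parcel A| − |Parcel A∩Parcel B| = 74.5 − 13.75 = 60.75.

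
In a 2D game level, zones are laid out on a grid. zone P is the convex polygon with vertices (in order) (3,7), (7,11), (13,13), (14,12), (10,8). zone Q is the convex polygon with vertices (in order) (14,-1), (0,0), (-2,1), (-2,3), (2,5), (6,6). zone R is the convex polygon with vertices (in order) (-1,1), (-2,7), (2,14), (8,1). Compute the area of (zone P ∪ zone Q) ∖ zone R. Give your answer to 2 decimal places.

58.16

|zone P ∪ zone Q| = 92.
|(zone P ∪ zone Q) ∩ zone R| = 33.8411.
|(zone P ∪ zone Q) ∖ zone R| = 92 − 33.8411 = 58.16.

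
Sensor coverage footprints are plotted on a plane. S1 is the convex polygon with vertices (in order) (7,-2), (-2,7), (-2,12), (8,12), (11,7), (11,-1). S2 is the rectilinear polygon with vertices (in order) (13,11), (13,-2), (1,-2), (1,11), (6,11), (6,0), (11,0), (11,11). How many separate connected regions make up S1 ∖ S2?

S1 ∖ S2 is a single connected region.

1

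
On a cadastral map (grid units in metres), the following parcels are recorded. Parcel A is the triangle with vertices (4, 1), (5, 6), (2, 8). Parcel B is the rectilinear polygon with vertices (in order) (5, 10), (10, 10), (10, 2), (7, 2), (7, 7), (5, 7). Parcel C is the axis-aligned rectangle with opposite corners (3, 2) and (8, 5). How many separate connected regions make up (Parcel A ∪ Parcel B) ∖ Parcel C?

3

(Parcel A ∪ Parcel B) ∖ Parcel C splits into 3 disjoint pieces (area 4.65, area 0.2429, area 27).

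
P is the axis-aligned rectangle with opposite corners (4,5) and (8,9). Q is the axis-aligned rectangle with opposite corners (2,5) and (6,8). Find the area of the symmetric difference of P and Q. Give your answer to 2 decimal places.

16.00

|P∩Q|: x∈[4,6], y∈[5,8] → 2·3 = 6.
|P △ Q| = |P| + |Q| − 2·|P∩Q| = 16 + 12 − 12 = 16.00.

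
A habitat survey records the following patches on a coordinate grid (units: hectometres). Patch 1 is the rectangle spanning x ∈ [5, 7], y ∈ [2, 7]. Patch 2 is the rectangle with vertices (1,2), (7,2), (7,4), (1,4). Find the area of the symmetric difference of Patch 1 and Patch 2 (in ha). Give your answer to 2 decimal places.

14.00

|Patch 1∩Patch 2|: x∈[5,7], y∈[2,4] → 2·2 = 4.
|Patch 1 △ Patch 2| = |Patch 1| + |Patch 2| − 2·|Patch 1∩Patch 2| = 10 + 12 − 8 = 14.00.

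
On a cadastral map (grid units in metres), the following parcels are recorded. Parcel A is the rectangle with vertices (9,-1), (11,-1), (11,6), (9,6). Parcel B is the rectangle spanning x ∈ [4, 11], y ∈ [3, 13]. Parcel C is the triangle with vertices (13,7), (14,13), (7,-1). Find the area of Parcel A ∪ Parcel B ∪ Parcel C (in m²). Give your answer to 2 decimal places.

88.00

By inclusion–exclusion:
Individual areas: |Parcel A| = 14, |Parcel B| = 70, |Parcel C| = 14.
|Parcel A∩Parcel B|: x∈[9,11], y∈[3,6] → 2·3 = 6.
|Parcel A∩Parcel C| = 3.75.
|Parcel B∩Parcel C| = 3.3333.
|Parcel A∩Parcel B∩Parcel C| = 3.0833.
|Parcel A ∪ Parcel B ∪ Parcel C| = 98 − 13.0833 + 3.0833 = 88.00.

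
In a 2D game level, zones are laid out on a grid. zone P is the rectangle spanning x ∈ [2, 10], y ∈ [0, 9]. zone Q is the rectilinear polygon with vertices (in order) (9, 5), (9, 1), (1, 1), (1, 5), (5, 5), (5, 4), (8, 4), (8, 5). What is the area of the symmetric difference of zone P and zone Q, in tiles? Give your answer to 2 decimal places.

51.00

|zone P| = 72, |zone Q| = 29, |zone P∩zone Q| = 25.
|zone P △ zone Q| = |zone P| + |zone Q| − 2·|zone P∩zone Q| = 72 + 29 − 50 = 51.00.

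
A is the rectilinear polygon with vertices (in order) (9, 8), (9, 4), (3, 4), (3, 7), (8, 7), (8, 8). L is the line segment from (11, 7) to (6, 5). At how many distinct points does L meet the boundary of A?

1

The segment meets the boundary at (9,6.2).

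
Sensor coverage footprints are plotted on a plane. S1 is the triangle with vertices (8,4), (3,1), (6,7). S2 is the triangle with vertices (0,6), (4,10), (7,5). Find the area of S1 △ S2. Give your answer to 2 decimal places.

|S1| = 10.5, |S2| = 16, |S1∩S2| = 1.5515.
|S1 △ S2| = |S1| + |S2| − 2·|S1∩S2| = 10.5 + 16 − 3.103 = 23.40.

23.40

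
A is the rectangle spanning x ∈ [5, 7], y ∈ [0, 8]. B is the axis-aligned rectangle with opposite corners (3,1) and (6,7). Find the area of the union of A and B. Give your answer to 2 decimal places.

28.00

By inclusion–exclusion:
Individual areas: |A| = 16, |B| = 18.
|A∩B|: x∈[5,6], y∈[1,7] → 1·6 = 6.
|A ∪ B| = 34 − 6 = 28.00.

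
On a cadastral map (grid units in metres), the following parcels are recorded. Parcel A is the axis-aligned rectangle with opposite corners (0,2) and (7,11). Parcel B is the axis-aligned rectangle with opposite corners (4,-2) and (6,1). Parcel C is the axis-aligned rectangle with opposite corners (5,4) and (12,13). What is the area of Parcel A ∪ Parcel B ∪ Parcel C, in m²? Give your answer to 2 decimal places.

By inclusion–exclusion:
Individual areas: |Parcel A| = 63, |Parcel B| = 6, |Parcel C| = 63.
|Parcel A∩Parcel B| = 0 (no overlap).
|Parcel A∩Parcel C|: x∈[5,7], y∈[4,11] → 2·7 = 14.
|Parcel B∩Parcel C| = 0 (no overlap).
|Parcel A∩Parcel B∩Parcel C| = 0.
|Parcel A ∪ Parcel B ∪ Parcel C| = 132 − 14 + 0 = 118.00.

118.00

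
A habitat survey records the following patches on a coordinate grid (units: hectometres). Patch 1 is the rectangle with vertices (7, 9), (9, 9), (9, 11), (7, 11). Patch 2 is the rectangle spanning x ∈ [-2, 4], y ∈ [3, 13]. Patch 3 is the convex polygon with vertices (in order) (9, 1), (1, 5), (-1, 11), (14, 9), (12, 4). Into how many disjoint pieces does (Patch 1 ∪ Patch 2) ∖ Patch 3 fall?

2

(Patch 1 ∪ Patch 2) ∖ Patch 3 splits into 2 disjoint pieces (area 2.4, area 35.4167).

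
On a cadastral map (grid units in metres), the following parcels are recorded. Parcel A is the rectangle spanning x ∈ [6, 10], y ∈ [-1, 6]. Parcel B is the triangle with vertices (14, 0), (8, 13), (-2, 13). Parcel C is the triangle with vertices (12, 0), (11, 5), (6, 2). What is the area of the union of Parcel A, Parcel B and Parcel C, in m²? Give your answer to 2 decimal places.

By inclusion–exclusion:
Individual areas: |Parcel A| = 28, |Parcel B| = 65, |Parcel C| = 14.
|Parcel A∩Parcel B| = 4.6538.
|Parcel A∩Parcel C| = 7.4667.
|Parcel B∩Parcel C| = 3.1084.
|Parcel A∩Parcel B∩Parcel C| = 0.4681.
|Parcel A ∪ Parcel B ∪ Parcel C| = 107 − 15.229 + 0.4681 = 92.24.

92.24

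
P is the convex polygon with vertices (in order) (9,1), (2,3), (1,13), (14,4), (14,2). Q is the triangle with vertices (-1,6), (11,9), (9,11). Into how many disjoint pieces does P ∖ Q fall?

2

P ∖ Q splits into 2 disjoint pieces (area 60.6426, area 13.3825).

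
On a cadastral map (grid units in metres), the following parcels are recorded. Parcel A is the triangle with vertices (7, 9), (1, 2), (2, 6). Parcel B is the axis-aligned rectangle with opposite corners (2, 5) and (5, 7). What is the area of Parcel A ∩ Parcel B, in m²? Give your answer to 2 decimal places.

The intersection is the polygon with vertices (3.571,5), (2,5), (2,6), (3.667,7), (5,7), (5,6.667).
By the shoelace formula its area is 3.98.

3.98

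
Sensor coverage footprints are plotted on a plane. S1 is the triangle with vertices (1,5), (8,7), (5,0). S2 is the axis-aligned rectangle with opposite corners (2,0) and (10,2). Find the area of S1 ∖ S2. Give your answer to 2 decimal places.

19.04

|S1| = 21.5, |S1∩S2| = 2.4571.
|S1 ∖ S2| = |S1| − |S1∩S2| = 21.5 − 2.4571 = 19.04.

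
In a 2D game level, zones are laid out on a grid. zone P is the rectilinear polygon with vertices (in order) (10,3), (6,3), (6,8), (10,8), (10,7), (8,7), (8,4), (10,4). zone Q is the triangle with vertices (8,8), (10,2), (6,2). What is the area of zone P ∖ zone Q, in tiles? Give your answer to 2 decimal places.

|zone P| = 14, |zone P∩zone Q| = 5.8333.
|zone P ∖ zone Q| = |zone P| − |zone P∩zone Q| = 14 − 5.8333 = 8.17.

8.17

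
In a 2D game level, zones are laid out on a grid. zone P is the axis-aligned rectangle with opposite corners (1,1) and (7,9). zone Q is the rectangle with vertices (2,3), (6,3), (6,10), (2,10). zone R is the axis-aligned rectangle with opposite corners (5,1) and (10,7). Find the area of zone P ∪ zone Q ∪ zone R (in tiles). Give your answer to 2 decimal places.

70.00

By inclusion–exclusion:
Individual areas: |zone P| = 48, |zone Q| = 28, |zone R| = 30.
|zone P∩zone Q|: x∈[2,6], y∈[3,9] → 4·6 = 24.
|zone P∩zone R|: x∈[5,7], y∈[1,7] → 2·6 = 12.
|zone Q∩zone R|: x∈[5,6], y∈[3,7] → 1·4 = 4.
|zone P∩zone Q∩zone R| = 4.
|zone P ∪ zone Q ∪ zone R| = 106 − 40 + 4 = 70.00.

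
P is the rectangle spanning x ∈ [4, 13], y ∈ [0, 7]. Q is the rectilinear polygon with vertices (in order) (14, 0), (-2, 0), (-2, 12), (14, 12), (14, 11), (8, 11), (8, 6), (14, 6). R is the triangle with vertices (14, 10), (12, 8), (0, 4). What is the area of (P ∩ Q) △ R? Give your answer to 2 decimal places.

|P ∩ Q| = 58.
|(P ∩ Q) ∩ R| = 2.0714.
|(P ∩ Q) △ R| = 58 + 8 − 4.1429 = 61.86.

61.86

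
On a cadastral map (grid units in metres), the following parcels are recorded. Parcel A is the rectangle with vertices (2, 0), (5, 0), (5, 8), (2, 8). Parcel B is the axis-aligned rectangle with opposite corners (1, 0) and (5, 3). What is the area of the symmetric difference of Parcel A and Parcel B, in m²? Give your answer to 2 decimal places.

18.00

|Parcel A∩Parcel B|: x∈[2,5], y∈[0,3] → 3·3 = 9.
|Parcel A △ Parcel B| = |Parcel A| + |Parcel B| − 2·|Parcel A∩Parcel B| = 24 + 12 − 18 = 18.00.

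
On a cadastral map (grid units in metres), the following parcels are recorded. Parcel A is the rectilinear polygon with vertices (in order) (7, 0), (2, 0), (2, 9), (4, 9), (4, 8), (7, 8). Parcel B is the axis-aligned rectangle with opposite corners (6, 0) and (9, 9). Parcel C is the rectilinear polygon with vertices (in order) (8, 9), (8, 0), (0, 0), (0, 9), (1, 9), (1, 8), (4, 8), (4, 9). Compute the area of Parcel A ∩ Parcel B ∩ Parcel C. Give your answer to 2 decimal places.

The intersection is the polygon with vertices (6,8), (7,8), (7,0), (6,0).
By the shoelace formula its area is 8.00.

8.00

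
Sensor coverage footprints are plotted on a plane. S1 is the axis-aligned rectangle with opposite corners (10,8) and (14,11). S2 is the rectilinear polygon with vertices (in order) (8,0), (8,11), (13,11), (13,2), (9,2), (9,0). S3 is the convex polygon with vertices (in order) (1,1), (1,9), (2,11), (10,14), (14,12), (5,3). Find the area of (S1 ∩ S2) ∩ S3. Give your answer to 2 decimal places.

The region (S1 ∩ S2) ∩ S3 is the polygon with vertices (10,11), (13,11), (10,8).
By the shoelace formula its area is 4.50.

4.50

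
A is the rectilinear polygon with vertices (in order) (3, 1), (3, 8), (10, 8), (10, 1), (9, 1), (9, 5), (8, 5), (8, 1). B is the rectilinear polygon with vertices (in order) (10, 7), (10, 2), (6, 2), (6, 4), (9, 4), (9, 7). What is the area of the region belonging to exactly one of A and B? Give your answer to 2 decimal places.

38.00

|A| = 45, |B| = 11, |A∩B| = 9.
|A △ B| = |A| + |B| − 2·|A∩B| = 45 + 11 − 18 = 38.00.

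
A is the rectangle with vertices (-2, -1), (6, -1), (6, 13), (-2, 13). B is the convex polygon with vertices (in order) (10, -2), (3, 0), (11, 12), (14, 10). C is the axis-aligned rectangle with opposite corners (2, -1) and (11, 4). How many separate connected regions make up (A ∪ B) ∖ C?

(A ∪ B) ∖ C splits into 2 disjoint pieces (area 129.75, area 1.9167).

2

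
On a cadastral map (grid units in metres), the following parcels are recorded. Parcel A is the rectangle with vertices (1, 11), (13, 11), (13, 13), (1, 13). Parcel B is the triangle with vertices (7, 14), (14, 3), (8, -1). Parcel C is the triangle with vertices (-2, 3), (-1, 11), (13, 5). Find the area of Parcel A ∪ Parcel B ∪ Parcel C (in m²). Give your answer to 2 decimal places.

119.39

By inclusion–exclusion:
Individual areas: |Parcel A| = 24, |Parcel B| = 47, |Parcel C| = 59.
|Parcel A∩Parcel B| = 2.2788.
|Parcel A∩Parcel C| = 0.
|Parcel B∩Parcel C| = 8.3327.
|Parcel A∩Parcel B∩Parcel C| = 0.
|Parcel A ∪ Parcel B ∪ Parcel C| = 130 − 10.6115 + 0 = 119.39.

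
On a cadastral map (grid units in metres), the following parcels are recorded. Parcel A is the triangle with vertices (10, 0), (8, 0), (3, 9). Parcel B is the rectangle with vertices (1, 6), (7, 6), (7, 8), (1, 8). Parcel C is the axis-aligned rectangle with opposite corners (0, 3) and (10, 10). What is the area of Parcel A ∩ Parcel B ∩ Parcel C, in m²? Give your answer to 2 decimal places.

The intersection is the polygon with vertices (3.778,8), (5.333,6), (4.667,6), (3.556,8).
By the shoelace formula its area is 0.89.

0.89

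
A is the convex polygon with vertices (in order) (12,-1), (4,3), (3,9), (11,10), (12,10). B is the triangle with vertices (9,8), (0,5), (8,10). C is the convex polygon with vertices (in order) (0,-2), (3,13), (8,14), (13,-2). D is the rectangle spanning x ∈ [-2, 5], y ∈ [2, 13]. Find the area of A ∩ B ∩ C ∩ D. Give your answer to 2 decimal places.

The intersection is the polygon with vertices (3.474,6.158), (3.321,7.075), (5,8.125), (5,6.667).
By the shoelace formula its area is 1.96.

1.96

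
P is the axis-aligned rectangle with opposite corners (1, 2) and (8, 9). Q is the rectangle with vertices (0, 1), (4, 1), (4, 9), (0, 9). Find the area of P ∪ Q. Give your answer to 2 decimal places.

60.00

By inclusion–exclusion:
Individual areas: |P| = 49, |Q| = 32.
|P∩Q|: x∈[1,4], y∈[2,9] → 3·7 = 21.
|P ∪ Q| = 81 − 21 = 60.00.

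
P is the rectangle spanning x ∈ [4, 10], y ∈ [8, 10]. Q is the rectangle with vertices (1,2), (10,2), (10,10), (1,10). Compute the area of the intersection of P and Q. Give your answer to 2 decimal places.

12.00

|P∩Q|: x∈[4,10], y∈[8,10] → 6·2 = 12.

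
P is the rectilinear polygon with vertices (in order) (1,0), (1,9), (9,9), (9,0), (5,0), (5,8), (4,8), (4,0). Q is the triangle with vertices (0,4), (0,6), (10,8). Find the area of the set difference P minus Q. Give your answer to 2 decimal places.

57.10

|P| = 64, |P∩Q| = 6.9.
|P ∖ Q| = |P| − |P∩Q| = 64 − 6.9 = 57.10.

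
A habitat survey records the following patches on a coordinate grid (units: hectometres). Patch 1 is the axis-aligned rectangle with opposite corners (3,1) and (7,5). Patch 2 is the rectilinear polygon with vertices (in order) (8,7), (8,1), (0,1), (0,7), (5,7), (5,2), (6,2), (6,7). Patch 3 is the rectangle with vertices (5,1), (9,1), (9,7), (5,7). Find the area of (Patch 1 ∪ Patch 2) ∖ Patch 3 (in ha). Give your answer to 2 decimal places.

30.00

|Patch 1 ∪ Patch 2| = 46.
|(Patch 1 ∪ Patch 2) ∩ Patch 3| = 16.
|(Patch 1 ∪ Patch 2) ∖ Patch 3| = 46 − 16 = 30.00.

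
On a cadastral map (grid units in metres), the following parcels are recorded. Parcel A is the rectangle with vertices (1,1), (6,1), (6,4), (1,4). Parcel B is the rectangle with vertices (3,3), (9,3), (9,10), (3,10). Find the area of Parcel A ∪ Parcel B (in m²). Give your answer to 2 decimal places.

By inclusion–exclusion:
Individual areas: |Parcel A| = 15, |Parcel B| = 42.
|Parcel A∩Parcel B|: x∈[3,6], y∈[3,4] → 3·1 = 3.
|Parcel A ∪ Parcel B| = 57 − 3 = 54.00.

54.00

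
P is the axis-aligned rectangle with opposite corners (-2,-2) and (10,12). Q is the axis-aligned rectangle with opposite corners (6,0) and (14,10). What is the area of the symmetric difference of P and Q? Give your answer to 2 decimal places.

168.00

|P∩Q|: x∈[6,10], y∈[0,10] → 4·10 = 40.
|P △ Q| = |P| + |Q| − 2·|P∩Q| = 168 + 80 − 80 = 168.00.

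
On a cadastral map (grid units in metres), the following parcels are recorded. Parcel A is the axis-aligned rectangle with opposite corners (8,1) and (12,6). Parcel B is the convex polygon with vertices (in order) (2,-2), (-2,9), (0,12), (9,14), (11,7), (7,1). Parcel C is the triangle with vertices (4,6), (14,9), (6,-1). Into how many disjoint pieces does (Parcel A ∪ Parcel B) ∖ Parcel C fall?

2

(Parcel A ∪ Parcel B) ∖ Parcel C splits into 2 disjoint pieces (area 11.9, area 104.2482).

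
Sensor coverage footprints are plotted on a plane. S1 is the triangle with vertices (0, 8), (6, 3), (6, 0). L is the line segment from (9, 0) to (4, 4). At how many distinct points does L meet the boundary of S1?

The segment meets the boundary at (6,2.4).

1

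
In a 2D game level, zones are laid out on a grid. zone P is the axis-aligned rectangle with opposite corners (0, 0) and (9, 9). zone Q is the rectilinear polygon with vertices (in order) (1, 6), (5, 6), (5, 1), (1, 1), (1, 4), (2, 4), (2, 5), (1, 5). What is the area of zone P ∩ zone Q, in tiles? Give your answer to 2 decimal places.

The intersection is the polygon with vertices (5,6), (5,1), (1,1), (1,4), (2,4), (2,5), (1,5), (1,6).
By the shoelace formula its area is 19.00.

19.00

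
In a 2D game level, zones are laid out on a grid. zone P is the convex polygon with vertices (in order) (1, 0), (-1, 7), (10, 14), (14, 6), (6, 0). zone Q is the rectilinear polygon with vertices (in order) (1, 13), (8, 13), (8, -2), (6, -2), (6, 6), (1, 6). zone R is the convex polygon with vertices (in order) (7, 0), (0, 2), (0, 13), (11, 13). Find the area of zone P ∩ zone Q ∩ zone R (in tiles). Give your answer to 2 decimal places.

The intersection is the polygon with vertices (8,3.25), (7.3,0.975), (6.276,0.207), (6,0.286), (6,6), (1,6), (1,8.273), (8,12.727).
By the shoelace formula its area is 41.35.

41.35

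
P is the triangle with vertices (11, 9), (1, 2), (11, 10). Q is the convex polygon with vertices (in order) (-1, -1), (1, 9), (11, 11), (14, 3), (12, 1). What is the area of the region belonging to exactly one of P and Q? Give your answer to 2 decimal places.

|P| = 5, |Q| = 125, |P∩Q| = 5.
|P △ Q| = |P| + |Q| − 2·|P∩Q| = 5 + 125 − 10 = 120.00.

120.00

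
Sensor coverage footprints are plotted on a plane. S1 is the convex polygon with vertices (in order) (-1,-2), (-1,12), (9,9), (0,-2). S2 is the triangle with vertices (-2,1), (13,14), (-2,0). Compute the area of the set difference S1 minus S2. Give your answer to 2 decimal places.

|S1| = 75.5, |S1∩S2| = 5.6428.
|S1 ∖ S2| = |S1| − |S1∩S2| = 75.5 − 5.6428 = 69.86.

69.86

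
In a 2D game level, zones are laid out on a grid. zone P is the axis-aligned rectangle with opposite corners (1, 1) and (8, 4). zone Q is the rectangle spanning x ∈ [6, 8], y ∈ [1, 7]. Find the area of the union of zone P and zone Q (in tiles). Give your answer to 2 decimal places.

27.00

By inclusion–exclusion:
Individual areas: |zone P| = 21, |zone Q| = 12.
|zone P∩zone Q|: x∈[6,8], y∈[1,4] → 2·3 = 6.
|zone P ∪ zone Q| = 33 − 6 = 27.00.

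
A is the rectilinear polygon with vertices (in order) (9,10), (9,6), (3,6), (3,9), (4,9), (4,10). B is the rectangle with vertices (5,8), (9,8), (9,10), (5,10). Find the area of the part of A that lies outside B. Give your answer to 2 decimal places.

|A| = 23, |A∩B| = 8.
|A ∖ B| = |A| − |A∩B| = 23 − 8 = 15.00.

15.00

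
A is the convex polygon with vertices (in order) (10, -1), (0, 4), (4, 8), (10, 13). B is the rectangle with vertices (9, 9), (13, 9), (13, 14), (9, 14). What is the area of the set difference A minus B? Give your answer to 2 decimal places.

|A| = 72, |A∩B| = 3.5833.
|A ∖ B| = |A| − |A∩B| = 72 − 3.5833 = 68.42.

68.42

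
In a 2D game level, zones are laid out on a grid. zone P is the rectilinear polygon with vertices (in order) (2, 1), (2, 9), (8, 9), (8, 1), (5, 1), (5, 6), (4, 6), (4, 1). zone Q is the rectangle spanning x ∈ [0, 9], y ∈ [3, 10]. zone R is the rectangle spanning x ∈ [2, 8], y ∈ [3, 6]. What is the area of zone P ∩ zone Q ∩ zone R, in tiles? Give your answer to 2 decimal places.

15.00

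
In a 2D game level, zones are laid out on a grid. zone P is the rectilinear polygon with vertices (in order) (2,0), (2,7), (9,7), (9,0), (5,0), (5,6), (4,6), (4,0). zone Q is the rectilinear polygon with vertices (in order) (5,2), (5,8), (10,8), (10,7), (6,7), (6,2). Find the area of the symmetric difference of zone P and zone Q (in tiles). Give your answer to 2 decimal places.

43.00

|zone P| = 43, |zone Q| = 10, |zone P∩zone Q| = 5.
|zone P △ zone Q| = |zone P| + |zone Q| − 2·|zone P∩zone Q| = 43 + 10 − 10 = 43.00.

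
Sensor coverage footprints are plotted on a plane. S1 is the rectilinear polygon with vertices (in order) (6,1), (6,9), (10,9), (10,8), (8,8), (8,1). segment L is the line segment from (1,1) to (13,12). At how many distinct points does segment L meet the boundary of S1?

The segment meets the boundary at (9.727,9), (8.636,8), (8,7.417), (6,5.583).

4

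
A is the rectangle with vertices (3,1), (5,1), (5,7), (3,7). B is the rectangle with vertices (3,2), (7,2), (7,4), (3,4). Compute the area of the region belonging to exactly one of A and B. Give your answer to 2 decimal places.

|A∩B|: x∈[3,5], y∈[2,4] → 2·2 = 4.
|A △ B| = |A| + |B| − 2·|A∩B| = 12 + 8 − 8 = 12.00.

12.00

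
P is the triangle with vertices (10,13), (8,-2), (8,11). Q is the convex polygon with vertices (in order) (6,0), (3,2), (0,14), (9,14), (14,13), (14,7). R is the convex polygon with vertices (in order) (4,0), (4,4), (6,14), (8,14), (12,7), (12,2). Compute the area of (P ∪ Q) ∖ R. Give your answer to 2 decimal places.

68.54

|P ∪ Q| = 139.5613.
|(P ∪ Q) ∩ R| = 71.0209.
|(P ∪ Q) ∖ R| = 139.5613 − 71.0209 = 68.54.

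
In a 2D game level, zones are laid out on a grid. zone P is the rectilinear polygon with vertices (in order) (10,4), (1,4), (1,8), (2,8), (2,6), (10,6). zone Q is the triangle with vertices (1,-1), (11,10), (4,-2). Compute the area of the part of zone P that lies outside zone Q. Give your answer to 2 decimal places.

|zone P| = 20, |zone P∩zone Q| = 3.2576.
|zone P ∖ zone Q| = |zone P| − |zone P∩zone Q| = 20 − 3.2576 = 16.74.

16.74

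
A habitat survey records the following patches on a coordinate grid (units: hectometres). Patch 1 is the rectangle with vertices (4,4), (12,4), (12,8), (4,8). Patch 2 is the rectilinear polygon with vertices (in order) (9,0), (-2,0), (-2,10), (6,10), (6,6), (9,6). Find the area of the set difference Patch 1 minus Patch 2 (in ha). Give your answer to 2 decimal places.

18.00

|Patch 1| = 32, |Patch 1∩Patch 2| = 14.
|Patch 1 ∖ Patch 2| = |Patch 1| − |Patch 1∩Patch 2| = 32 − 14 = 18.00.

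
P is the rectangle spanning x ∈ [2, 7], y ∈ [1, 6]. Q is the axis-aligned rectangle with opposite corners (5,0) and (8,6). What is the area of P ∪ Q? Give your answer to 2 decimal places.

By inclusion–exclusion:
Individual areas: |P| = 25, |Q| = 18.
|P∩Q|: x∈[5,7], y∈[1,6] → 2·5 = 10.
|P ∪ Q| = 43 − 10 = 33.00.

33.00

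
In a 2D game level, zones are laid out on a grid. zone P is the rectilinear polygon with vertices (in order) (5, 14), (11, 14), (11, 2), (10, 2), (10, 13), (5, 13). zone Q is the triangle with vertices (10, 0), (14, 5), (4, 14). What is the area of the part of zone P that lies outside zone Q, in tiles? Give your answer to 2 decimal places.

10.84

|zone P| = 17, |zone P∩zone Q| = 6.1556.
|zone P ∖ zone Q| = |zone P| − |zone P∩zone Q| = 17 − 6.1556 = 10.84.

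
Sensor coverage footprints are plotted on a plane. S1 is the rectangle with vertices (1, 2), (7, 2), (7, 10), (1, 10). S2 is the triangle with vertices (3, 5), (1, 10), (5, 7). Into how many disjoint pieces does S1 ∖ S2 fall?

S1 ∖ S2 is a single connected region.

1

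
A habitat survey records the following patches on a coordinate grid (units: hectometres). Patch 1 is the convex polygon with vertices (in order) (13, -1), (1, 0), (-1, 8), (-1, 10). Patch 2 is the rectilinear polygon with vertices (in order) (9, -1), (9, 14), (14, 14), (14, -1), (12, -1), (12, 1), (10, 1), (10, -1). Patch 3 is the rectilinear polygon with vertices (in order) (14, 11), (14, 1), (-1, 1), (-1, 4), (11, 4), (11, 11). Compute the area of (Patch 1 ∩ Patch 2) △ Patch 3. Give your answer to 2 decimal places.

67.23

|Patch 1 ∩ Patch 2| = 2.8907.
|(Patch 1 ∩ Patch 2) ∩ Patch 3| = 0.8312.
|(Patch 1 ∩ Patch 2) △ Patch 3| = 2.8907 + 66 − 1.6623 = 67.23.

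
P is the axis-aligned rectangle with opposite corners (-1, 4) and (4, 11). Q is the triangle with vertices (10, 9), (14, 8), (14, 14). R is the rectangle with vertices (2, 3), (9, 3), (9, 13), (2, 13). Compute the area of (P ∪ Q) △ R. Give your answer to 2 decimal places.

|P ∪ Q| = 47.
|(P ∪ Q) ∩ R| = 14.
|(P ∪ Q) △ R| = 47 + 70 − 28 = 89.00.

89.00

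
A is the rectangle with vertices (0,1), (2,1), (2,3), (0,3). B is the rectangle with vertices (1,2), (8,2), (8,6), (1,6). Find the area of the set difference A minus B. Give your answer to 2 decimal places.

3.00

|A∩B|: x∈[1,2], y∈[2,3] → 1·1 = 1.
|A| = 4.
|A ∖ B| = |A| − |A∩B| = 4 − 1 = 3.00.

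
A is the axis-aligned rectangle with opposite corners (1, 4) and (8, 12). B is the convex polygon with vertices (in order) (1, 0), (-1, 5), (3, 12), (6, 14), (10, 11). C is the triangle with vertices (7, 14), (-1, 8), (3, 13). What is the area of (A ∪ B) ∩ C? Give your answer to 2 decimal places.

The region (A ∪ B) ∩ C is the polygon with vertices (1,10.5), (2.2,12), (3,12), (5.4,13.6), (6.25,13.812), (6.5,13.625), (1,9.5).
By the shoelace formula its area is 5.31.

5.31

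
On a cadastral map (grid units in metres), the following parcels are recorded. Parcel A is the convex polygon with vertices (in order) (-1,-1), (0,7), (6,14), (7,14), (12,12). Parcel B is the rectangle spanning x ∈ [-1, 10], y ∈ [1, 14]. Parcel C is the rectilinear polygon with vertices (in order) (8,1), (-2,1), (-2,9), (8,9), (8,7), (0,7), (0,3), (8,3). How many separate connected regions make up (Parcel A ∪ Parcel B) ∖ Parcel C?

2

(Parcel A ∪ Parcel B) ∖ Parcel C splits into 2 disjoint pieces (area 105.8, area 1.75).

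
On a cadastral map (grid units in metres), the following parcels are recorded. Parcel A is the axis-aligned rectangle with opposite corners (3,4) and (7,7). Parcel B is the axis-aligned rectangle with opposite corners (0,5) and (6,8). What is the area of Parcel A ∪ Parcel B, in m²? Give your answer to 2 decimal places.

By inclusion–exclusion:
Individual areas: |Parcel A| = 12, |Parcel B| = 18.
|Parcel A∩Parcel B|: x∈[3,6], y∈[5,7] → 3·2 = 6.
|Parcel A ∪ Parcel B| = 30 − 6 = 24.00.

24.00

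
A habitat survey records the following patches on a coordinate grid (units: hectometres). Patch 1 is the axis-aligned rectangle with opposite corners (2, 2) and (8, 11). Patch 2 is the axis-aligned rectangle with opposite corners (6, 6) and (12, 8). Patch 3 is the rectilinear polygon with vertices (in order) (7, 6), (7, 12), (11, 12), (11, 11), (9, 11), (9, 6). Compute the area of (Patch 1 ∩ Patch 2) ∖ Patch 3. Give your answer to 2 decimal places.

2.00

|Patch 1 ∩ Patch 2| = 4.
|(Patch 1 ∩ Patch 2) ∩ Patch 3| = 2.
|(Patch 1 ∩ Patch 2) ∖ Patch 3| = 4 − 2 = 2.00.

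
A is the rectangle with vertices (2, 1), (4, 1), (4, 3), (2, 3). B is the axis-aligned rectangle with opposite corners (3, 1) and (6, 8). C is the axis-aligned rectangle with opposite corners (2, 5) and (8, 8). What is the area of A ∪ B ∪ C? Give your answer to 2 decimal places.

By inclusion–exclusion:
Individual areas: |A| = 4, |B| = 21, |C| = 18.
|A∩B|: x∈[3,4], y∈[1,3] → 1·2 = 2.
|A∩C| = 0 (no overlap).
|B∩C|: x∈[3,6], y∈[5,8] → 3·3 = 9.
|A∩B∩C| = 0.
|A ∪ B ∪ C| = 43 − 11 + 0 = 32.00.

32.00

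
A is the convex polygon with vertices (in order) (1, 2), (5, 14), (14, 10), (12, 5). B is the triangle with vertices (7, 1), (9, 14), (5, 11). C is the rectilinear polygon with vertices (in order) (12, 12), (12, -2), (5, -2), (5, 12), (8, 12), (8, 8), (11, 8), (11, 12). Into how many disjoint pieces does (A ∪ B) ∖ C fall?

(A ∪ B) ∖ C splits into 2 disjoint pieces (area 38.9136, area 5.8889).

2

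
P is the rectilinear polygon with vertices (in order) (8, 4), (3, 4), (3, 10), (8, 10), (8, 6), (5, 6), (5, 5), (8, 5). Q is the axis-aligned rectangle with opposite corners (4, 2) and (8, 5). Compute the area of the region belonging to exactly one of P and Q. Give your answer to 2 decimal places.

|P| = 27, |Q| = 12, |P∩Q| = 4.
|P △ Q| = |P| + |Q| − 2·|P∩Q| = 27 + 12 − 8 = 31.00.

31.00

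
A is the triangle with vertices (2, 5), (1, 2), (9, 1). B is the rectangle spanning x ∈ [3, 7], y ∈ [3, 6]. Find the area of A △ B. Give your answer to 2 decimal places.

20.93

|A| = 12.5, |B| = 12, |A∩B| = 1.7857.
|A △ B| = |A| + |B| − 2·|A∩B| = 12.5 + 12 − 3.5714 = 20.93.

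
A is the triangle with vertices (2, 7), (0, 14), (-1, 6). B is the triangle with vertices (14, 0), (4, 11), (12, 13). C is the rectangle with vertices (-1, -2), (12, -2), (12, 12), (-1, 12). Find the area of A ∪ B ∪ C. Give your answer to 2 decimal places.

By inclusion–exclusion:
Individual areas: |A| = 11.5, |B| = 54, |C| = 182.
|A∩B| = 0.
|A∩C| = 10.6786.
|B∩C| = 41.2.
|A∩B∩C| = 0.
|A ∪ B ∪ C| = 247.5 − 51.8786 + 0 = 195.62.

195.62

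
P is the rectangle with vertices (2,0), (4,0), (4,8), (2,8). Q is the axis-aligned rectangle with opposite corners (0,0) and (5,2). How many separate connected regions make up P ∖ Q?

1

P ∖ Q is a single connected region.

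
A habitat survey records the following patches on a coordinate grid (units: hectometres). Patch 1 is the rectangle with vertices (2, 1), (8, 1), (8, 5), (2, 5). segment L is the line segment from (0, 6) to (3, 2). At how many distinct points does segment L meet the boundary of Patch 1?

1

The segment meets the boundary at (2,3.333).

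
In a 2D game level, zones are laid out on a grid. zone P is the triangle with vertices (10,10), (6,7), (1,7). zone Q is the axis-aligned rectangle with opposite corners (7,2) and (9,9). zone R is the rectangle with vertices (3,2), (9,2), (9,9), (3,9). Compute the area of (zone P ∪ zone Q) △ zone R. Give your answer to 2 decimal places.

|zone P ∪ zone Q| = 20.4583.
|(zone P ∪ zone Q) ∩ zone R| = 18.9583.
|(zone P ∪ zone Q) △ zone R| = 20.4583 + 42 − 37.9167 = 24.54.

24.54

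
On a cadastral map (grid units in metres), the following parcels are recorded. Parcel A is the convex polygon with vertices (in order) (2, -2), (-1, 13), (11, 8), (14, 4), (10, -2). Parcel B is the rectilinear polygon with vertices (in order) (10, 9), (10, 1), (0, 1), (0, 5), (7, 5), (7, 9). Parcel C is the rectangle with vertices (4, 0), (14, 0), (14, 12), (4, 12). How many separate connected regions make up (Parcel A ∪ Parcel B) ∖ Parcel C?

(Parcel A ∪ Parcel B) ∖ Parcel C is a single connected region.

1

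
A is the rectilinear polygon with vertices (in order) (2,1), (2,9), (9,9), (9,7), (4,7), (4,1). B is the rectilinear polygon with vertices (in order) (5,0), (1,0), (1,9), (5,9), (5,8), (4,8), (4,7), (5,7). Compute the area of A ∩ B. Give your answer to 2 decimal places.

17.00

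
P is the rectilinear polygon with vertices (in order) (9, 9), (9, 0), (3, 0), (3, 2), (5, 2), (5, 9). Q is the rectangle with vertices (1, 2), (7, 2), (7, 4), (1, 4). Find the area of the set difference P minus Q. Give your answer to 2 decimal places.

36.00

|P| = 40, |P∩Q| = 4.
|P ∖ Q| = |P| − |P∩Q| = 40 − 4 = 36.00.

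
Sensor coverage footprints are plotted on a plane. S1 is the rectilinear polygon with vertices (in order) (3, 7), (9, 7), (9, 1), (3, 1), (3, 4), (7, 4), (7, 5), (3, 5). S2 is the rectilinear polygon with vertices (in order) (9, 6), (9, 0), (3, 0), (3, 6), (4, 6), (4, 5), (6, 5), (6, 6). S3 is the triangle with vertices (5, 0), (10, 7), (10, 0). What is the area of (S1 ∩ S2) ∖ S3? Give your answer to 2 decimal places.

16.44

|S1 ∩ S2| = 24.
|(S1 ∩ S2) ∩ S3| = 7.5571.
|(S1 ∩ S2) ∖ S3| = 24 − 7.5571 = 16.44.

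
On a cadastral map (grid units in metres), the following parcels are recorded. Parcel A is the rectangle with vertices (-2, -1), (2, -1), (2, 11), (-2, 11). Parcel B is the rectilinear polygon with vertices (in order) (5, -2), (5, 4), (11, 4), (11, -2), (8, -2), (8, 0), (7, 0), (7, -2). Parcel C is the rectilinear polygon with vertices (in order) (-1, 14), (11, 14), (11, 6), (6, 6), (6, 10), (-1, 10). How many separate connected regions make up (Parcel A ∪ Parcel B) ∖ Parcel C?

(Parcel A ∪ Parcel B) ∖ Parcel C splits into 2 disjoint pieces (area 45, area 34).

2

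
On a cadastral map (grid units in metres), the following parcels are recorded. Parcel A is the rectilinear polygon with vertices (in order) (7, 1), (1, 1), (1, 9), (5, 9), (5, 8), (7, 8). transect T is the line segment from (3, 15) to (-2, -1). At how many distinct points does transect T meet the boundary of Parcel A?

The segment meets the boundary at (1,8.6), (1.125,9).

2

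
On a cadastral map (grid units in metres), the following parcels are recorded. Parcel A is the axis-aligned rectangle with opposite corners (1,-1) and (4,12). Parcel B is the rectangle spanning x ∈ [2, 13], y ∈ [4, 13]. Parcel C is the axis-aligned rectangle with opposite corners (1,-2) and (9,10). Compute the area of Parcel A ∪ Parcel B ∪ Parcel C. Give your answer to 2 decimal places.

155.00

By inclusion–exclusion:
Individual areas: |Parcel A| = 39, |Parcel B| = 99, |Parcel C| = 96.
|Parcel A∩Parcel B|: x∈[2,4], y∈[4,12] → 2·8 = 16.
|Parcel A∩Parcel C|: x∈[1,4], y∈[-1,10] → 3·11 = 33.
|Parcel B∩Parcel C|: x∈[2,9], y∈[4,10] → 7·6 = 42.
|Parcel A∩Parcel B∩Parcel C| = 12.
|Parcel A ∪ Parcel B ∪ Parcel C| = 234 − 91 + 12 = 155.00.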